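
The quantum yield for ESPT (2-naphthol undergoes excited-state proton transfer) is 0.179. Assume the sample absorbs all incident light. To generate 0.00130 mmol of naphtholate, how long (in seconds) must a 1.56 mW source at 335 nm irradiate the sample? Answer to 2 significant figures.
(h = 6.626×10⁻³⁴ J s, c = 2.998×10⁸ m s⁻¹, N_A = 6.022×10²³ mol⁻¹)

Product: 0.00130 mmol = 1.30×10⁻⁶ mol.
Photons that must be absorbed: 1.30×10⁻⁶ / 0.179 = 7.263×10⁻⁶ mol.
Photon energy: hc/λ = 5.930×10⁻¹⁹ J; per mole, 3.571×10⁵ J mol⁻¹.
Energy required: 7.263×10⁻⁶ × 3.571×10⁵ = 2.594 J.
Time: 2.594 J / 0.00156 W = 1700 s.

t ≈ 1700 s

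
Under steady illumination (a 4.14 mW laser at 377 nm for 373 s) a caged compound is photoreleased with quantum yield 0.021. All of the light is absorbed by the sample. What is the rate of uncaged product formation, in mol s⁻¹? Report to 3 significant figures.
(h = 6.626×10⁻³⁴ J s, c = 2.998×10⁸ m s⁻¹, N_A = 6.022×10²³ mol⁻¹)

Photon energy at 377 nm: hc/λ = (6.626×10⁻³⁴)(2.998×10⁸)/(377×10⁻⁹) = 5.269×10⁻¹⁹ J.
Energy delivered: (4.14 mW)(373 s) = 1.544 J.
Photons incident: 1.544 / 5.269×10⁻¹⁹ = 2.930×10¹⁸, i.e. 2.930×10¹⁸/6.022×10²³ = 4.865×10⁻⁶ mol.
Product formed: 0.021 × 4.865×10⁻⁶ = 1.022×10⁻⁷ mol.
Rate: 1.022×10⁻⁷ / 373 s = 2.74×10⁻¹⁰ mol s⁻¹.

2.74×10⁻¹⁰ mol s⁻¹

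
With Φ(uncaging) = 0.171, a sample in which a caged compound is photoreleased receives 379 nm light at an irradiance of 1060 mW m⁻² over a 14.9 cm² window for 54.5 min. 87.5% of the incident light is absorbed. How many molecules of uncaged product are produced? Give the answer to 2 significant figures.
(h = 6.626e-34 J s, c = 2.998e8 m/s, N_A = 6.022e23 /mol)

1.5e18 molecules

Photon energy at 379 nm: hc/λ = (6.626e-34)(2.998e8)/(379e-9) = 5.241e-19 J.
Energy delivered: (1060 mW m⁻²)(14.9e-4 m²)(3270 s) = 5.165 J.
Photons incident: 5.165 / 5.241e-19 = 9.855e18, i.e. 9.855e18/6.022e23 = 1.636e-5 mol.
Photons absorbed: 0.875 × 1.636e-5 = 1.432e-5 mol.
Product: Φ × n_abs = 0.171 × 1.432e-5 = 2.449e-6 mol.
As a count: 2.449e-6 × 6.022e23 = 1.5e18.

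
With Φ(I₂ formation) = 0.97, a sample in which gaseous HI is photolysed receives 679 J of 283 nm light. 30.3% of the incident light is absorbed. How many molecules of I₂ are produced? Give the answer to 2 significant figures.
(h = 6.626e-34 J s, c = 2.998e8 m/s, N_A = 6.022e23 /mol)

2.8e20 molecules

Photon energy at 283 nm: hc/λ = (6.626e-34)(2.998e8)/(283e-9) = 7.019e-19 J.
Photons incident: 679 / 7.019e-19 = 9.674e20, i.e. 9.674e20/6.022e23 = 0.001606 mol.
Photons absorbed: 0.303 × 0.001606 = 4.866e-4 mol.
Product: Φ × n_abs = 0.97 × 4.866e-4 = 4.720e-4 mol.
As a count: 4.720e-4 × 6.022e23 = 2.8e20.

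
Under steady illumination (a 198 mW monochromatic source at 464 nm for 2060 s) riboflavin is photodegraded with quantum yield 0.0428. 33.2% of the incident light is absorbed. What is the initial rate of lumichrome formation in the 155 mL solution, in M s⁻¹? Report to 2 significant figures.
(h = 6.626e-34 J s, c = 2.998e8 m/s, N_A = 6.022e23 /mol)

7.0e-8 M s⁻¹

Photon energy at 464 nm: hc/λ = (6.626e-34)(2.998e8)/(464e-9) = 4.281e-19 J.
Energy delivered: (198 mW)(2060 s) = 407.9 J.
Photons incident: 407.9 / 4.281e-19 = 9.528e20, i.e. 9.528e20/6.022e23 = 0.001582 mol.
Photons absorbed: 0.332 × 0.001582 = 5.252e-4 mol.
Product formed: 0.0428 × 5.252e-4 = 2.248e-5 mol.
Rate: 2.248e-5 mol / (2060 s × 0.155 L) = 7.0e-8 M s⁻¹.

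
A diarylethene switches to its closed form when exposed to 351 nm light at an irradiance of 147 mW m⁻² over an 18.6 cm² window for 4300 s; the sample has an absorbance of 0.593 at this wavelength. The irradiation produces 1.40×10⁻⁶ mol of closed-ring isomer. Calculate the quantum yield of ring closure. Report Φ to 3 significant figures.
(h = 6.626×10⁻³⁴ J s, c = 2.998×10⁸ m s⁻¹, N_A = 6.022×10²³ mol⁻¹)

Φ = 0.545

Photon energy at 351 nm: hc/λ = (6.626×10⁻³⁴)(2.998×10⁸)/(351×10⁻⁹) = 5.659×10⁻¹⁹ J.
Energy delivered: (147 mW m⁻²)(18.6×10⁻⁴ m²)(4300 s) = 1.176 J.
Photons incident: 1.176 / 5.659×10⁻¹⁹ = 2.078×10¹⁸, i.e. 2.078×10¹⁸/6.022×10²³ = 3.451×10⁻⁶ mol.
Fraction absorbed: 1 − 10^(−0.593) = 0.7447.
Photons absorbed: 0.7447 × 3.451×10⁻⁶ = 2.570×10⁻⁶ mol.
Φ = 1.40×10⁻⁶ mol / 2.570×10⁻⁶ mol photons = 0.545.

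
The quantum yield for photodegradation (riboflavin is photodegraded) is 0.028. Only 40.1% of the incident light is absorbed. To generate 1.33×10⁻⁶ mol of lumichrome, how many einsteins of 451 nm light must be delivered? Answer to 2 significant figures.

1.2×10⁻⁴ einstein

Photons that must be absorbed: 1.33×10⁻⁶ / 0.028 = 4.750×10⁻⁵ mol.
Incident photons needed: 4.750×10⁻⁵ / 0.401 = 1.185×10⁻⁴ mol.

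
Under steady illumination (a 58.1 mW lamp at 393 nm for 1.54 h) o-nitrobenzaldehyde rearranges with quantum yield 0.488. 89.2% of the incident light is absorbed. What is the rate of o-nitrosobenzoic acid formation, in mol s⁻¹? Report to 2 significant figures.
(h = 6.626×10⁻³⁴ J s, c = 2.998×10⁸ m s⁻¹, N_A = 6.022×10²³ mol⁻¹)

Photon energy at 393 nm: hc/λ = (6.626×10⁻³⁴)(2.998×10⁸)/(393×10⁻⁹) = 5.055×10⁻¹⁹ J.
Energy delivered: (58.1 mW)(5544 s) = 322.1 J.
Photons incident: 322.1 / 5.055×10⁻¹⁹ = 6.372×10²⁰, i.e. 6.372×10²⁰/6.022×10²³ = 0.001058 mol.
Photons absorbed: 0.892 × 0.001058 = 9.437×10⁻⁴ mol.
Product formed: 0.488 × 9.437×10⁻⁴ = 4.605×10⁻⁴ mol.
Rate: 4.605×10⁻⁴ / 5544 s = 8.3×10⁻⁸ mol s⁻¹.

8.3×10⁻⁸ mol s⁻¹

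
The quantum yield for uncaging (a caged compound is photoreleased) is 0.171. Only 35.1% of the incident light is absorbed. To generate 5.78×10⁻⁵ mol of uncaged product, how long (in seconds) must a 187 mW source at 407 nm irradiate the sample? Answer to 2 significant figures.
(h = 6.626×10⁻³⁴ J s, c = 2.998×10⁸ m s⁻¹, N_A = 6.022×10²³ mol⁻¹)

t ≈ 1500 s

Photons that must be absorbed: 5.78×10⁻⁵ / 0.171 = 3.380×10⁻⁴ mol.
Incident photons needed: 3.380×10⁻⁴ / 0.351 = 9.630×10⁻⁴ mol.
Photon energy: hc/λ = 4.881×10⁻¹⁹ J; per mole, 2.939×10⁵ J mol⁻¹.
Energy required: 9.630×10⁻⁴ × 2.939×10⁵ = 283.0 J.
Time: 283.0 J / 0.187 W = 1500 s.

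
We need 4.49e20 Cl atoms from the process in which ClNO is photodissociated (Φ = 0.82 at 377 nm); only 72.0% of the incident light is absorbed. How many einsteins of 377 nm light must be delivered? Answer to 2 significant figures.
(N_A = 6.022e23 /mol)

0.0013 einstein

Product: 4.49e20 / 6.022e23 = 7.456e-4 mol.
Photons that must be absorbed: 7.456e-4 / 0.82 = 9.093e-4 mol.
Incident photons needed: 9.093e-4 / 0.720 = 0.001263 mol.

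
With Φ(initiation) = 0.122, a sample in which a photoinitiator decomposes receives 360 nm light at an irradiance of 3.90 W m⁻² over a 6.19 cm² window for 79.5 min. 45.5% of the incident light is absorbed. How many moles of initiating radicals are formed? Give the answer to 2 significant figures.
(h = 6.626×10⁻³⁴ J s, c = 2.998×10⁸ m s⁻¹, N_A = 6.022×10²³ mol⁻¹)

Photon energy at 360 nm: hc/λ = (6.626×10⁻³⁴)(2.998×10⁸)/(360×10⁻⁹) = 5.518×10⁻¹⁹ J.
Energy delivered: (3.90 W m⁻²)(6.19×10⁻⁴ m²)(4770 s) = 11.52 J.
Photons incident: 11.52 / 5.518×10⁻¹⁹ = 2.088×10¹⁹, i.e. 2.088×10¹⁹/6.022×10²³ = 3.467×10⁻⁵ mol.
Photons absorbed: 0.455 × 3.467×10⁻⁵ = 1.577×10⁻⁵ mol.
Product: Φ × n_abs = 0.122 × 1.577×10⁻⁵ = 1.924×10⁻⁶ mol.

1.9×10⁻⁶ mol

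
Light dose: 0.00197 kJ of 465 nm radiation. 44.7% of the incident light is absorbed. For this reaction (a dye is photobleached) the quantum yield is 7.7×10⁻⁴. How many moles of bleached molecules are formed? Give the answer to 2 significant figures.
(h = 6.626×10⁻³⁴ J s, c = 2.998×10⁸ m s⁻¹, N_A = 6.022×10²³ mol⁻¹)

Photon energy at 465 nm: hc/λ = (6.626×10⁻³⁴)(2.998×10⁸)/(465×10⁻⁹) = 4.272×10⁻¹⁹ J.
Incident energy: 0.00197 kJ = 1.97 J.
Photons incident: 1.97 / 4.272×10⁻¹⁹ = 4.611×10¹⁸, i.e. 4.611×10¹⁸/6.022×10²³ = 7.657×10⁻⁶ mol.
Photons absorbed: 0.447 × 7.657×10⁻⁶ = 3.423×10⁻⁶ mol.
Product: Φ × n_abs = 7.7×10⁻⁴ × 3.423×10⁻⁶ = 2.636×10⁻⁹ mol.

2.6×10⁻⁹ mol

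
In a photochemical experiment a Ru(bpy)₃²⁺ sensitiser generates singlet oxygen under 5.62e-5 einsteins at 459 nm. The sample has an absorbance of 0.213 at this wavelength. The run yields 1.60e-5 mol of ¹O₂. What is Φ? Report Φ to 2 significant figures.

Fraction absorbed: 1 − 10^(−0.213) = 0.3876.
Photons absorbed: 0.3876 × 5.62e-5 = 2.178e-5 mol.
Φ = 1.60e-5 mol / 2.178e-5 mol photons = 0.73.

Φ = 0.73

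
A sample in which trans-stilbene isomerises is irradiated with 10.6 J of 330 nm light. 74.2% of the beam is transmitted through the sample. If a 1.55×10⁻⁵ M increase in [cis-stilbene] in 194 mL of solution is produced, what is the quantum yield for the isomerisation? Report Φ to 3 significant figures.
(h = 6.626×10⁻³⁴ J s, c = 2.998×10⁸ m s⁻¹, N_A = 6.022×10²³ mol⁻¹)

Φ = 0.399

Product: (1.55×10⁻⁵ M)(0.194 L) = 3.007×10⁻⁶ mol.
Photon energy at 330 nm: hc/λ = (6.626×10⁻³⁴)(2.998×10⁸)/(330×10⁻⁹) = 6.020×10⁻¹⁹ J.
Photons incident: 10.6 / 6.020×10⁻¹⁹ = 1.761×10¹⁹, i.e. 1.761×10¹⁹/6.022×10²³ = 2.924×10⁻⁵ mol.
Fraction absorbed: 1 − 74.2/100 = 0.2580.
Photons absorbed: 0.2580 × 2.924×10⁻⁵ = 7.544×10⁻⁶ mol.
Φ = 3.007×10⁻⁶ mol / 7.544×10⁻⁶ mol photons = 0.399.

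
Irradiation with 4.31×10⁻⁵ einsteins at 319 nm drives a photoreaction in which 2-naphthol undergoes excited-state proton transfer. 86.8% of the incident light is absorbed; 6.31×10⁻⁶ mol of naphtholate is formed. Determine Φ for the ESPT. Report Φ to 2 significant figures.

Photons absorbed: 0.868 × 4.31×10⁻⁵ = 3.741×10⁻⁵ mol.
Φ = 6.31×10⁻⁶ mol / 3.741×10⁻⁵ mol photons = 0.17.

Φ = 0.17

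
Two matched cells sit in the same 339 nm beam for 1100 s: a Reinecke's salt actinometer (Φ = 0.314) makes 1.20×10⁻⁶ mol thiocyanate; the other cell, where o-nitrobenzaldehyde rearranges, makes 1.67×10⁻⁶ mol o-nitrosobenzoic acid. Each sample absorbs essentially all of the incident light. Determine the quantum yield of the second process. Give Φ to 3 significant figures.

Φ = 0.437

Photons absorbed by the actinometer: 1.20×10⁻⁶ / 0.314 = 3.822×10⁻⁶ mol.
Φ(unknown) = 1.67×10⁻⁶ / 3.822×10⁻⁶ = 0.437.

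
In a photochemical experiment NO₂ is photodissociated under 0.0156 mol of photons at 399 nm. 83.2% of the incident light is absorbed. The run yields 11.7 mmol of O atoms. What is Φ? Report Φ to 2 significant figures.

Φ = 0.90

Product: 11.7 mmol = 0.0117 mol.
Photons absorbed: 0.832 × 0.0156 = 0.01298 mol.
Φ = 0.0117 mol / 0.01298 mol photons = 0.90.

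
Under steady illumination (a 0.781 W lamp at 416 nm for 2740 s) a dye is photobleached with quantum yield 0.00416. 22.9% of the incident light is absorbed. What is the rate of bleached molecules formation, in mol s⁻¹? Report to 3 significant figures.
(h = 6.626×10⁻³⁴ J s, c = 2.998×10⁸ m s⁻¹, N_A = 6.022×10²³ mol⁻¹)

2.59×10⁻⁹ mol s⁻¹

Photon energy at 416 nm: hc/λ = (6.626×10⁻³⁴)(2.998×10⁸)/(416×10⁻⁹) = 4.775×10⁻¹⁹ J.
Energy delivered: (0.781 W)(2740 s) = 2140 J.
Photons incident: 2140 / 4.775×10⁻¹⁹ = 4.482×10²¹, i.e. 4.482×10²¹/6.022×10²³ = 0.007443 mol.
Photons absorbed: 0.229 × 0.007443 = 0.001704 mol.
Product formed: 0.00416 × 0.001704 = 7.089×10⁻⁶ mol.
Rate: 7.089×10⁻⁶ / 2740 s = 2.59×10⁻⁹ mol s⁻¹.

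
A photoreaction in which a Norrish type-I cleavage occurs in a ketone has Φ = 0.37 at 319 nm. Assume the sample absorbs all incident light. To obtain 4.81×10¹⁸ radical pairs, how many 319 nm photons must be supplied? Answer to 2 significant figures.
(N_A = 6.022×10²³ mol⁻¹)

Product: 4.81×10¹⁸ / 6.022×10²³ = 7.987×10⁻⁶ mol.
Photons that must be absorbed: 7.987×10⁻⁶ / 0.37 = 2.159×10⁻⁵ mol.
Photon count: 2.159×10⁻⁵ × 6.022×10²³ = 1.3×10¹⁹.

1.3×10¹⁹ photons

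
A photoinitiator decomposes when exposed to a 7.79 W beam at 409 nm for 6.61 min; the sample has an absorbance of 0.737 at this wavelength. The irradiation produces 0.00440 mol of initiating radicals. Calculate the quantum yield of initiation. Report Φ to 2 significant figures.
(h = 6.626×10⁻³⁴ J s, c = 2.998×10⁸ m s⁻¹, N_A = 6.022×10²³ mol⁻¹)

Φ = 0.51

Photon energy at 409 nm: hc/λ = (6.626×10⁻³⁴)(2.998×10⁸)/(409×10⁻⁹) = 4.857×10⁻¹⁹ J.
Energy delivered: (7.79 W)(396.6 s) = 3090 J.
Photons incident: 3090 / 4.857×10⁻¹⁹ = 6.362×10²¹, i.e. 6.362×10²¹/6.022×10²³ = 0.01056 mol.
Fraction absorbed: 1 − 10^(−0.737) = 0.8168.
Photons absorbed: 0.8168 × 0.01056 = 0.008625 mol.
Φ = 0.00440 mol / 0.008625 mol photons = 0.51.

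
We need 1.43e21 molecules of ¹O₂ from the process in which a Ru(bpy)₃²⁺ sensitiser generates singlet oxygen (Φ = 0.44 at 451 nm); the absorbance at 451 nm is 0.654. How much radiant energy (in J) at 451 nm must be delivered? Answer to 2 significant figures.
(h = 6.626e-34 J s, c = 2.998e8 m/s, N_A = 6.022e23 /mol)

1800 J

Product: 1.43e21 / 6.022e23 = 0.002375 mol.
Photons that must be absorbed: 0.002375 / 0.44 = 0.005398 mol.
Fraction absorbed: 1 − 10^(−0.654) = 0.7782.
Incident photons needed: 0.005398 / 0.7782 = 0.006937 mol.
Photon energy: hc/λ = 4.405e-19 J; per mole, 2.653e5 J mol⁻¹.
Energy required: 0.006937 × 2.653e5 = 1800 J.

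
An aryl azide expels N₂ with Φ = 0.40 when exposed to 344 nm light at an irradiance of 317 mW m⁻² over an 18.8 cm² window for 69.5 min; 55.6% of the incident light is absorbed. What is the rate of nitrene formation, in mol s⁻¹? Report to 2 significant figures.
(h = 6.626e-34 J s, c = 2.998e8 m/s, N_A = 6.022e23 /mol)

Photon energy at 344 nm: hc/λ = (6.626e-34)(2.998e8)/(344e-9) = 5.775e-19 J.
Energy delivered: (317 mW m⁻²)(18.8e-4 m²)(4170 s) = 2.485 J.
Photons incident: 2.485 / 5.775e-19 = 4.303e18, i.e. 4.303e18/6.022e23 = 7.145e-6 mol.
Photons absorbed: 0.556 × 7.145e-6 = 3.973e-6 mol.
Product formed: 0.40 × 3.973e-6 = 1.589e-6 mol.
Rate: 1.589e-6 / 4170 s = 3.8e-10 mol s⁻¹.

3.8e-10 mol s⁻¹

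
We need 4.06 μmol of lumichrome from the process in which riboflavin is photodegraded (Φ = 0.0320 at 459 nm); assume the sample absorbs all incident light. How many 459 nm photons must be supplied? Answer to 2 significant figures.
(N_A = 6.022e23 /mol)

Product: 4.06 μmol = 4.06e-6 mol.
Photons that must be absorbed: 4.06e-6 / 0.0320 = 1.269e-4 mol.
Photon count: 1.269e-4 × 6.022e23 = 7.6e19.

7.6e19 photons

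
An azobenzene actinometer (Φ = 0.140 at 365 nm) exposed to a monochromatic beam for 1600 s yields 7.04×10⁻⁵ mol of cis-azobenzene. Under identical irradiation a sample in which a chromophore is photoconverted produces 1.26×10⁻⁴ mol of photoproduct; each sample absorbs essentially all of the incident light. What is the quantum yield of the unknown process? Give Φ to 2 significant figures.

Φ = 0.25

Photons absorbed by the actinometer: 7.04×10⁻⁵ / 0.140 = 5.029×10⁻⁴ mol.
Φ(unknown) = 1.26×10⁻⁴ / 5.029×10⁻⁴ = 0.25.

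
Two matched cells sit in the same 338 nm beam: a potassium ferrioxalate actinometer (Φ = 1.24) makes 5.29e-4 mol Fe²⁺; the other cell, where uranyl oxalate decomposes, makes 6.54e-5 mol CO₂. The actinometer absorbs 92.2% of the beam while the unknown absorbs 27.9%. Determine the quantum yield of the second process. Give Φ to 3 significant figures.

Φ = 0.507

Photons absorbed by the actinometer: 5.29e-4 / 1.24 = 4.266e-4 mol.
Incident flux: 4.266e-4 / 0.922 = 4.627e-4 einstein.
Absorbed by unknown: 0.279 × 4.627e-4 = 1.291e-4 mol.
Φ(unknown) = 6.54e-5 / 1.291e-4 = 0.507.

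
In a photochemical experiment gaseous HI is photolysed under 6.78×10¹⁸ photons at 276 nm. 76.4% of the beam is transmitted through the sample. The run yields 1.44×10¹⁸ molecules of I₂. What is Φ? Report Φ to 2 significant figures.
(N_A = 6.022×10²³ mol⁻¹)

Φ = 0.90

Product: 1.44×10¹⁸ / 6.022×10²³ = 2.391×10⁻⁶ mol.
Moles of photons: 6.78×10¹⁸ / 6.022×10²³ = 1.126×10⁻⁵ mol.
Fraction absorbed: 1 − 76.4/100 = 0.2360.
Photons absorbed: 0.2360 × 1.126×10⁻⁵ = 2.657×10⁻⁶ mol.
Φ = 2.391×10⁻⁶ mol / 2.657×10⁻⁶ mol photons = 0.90.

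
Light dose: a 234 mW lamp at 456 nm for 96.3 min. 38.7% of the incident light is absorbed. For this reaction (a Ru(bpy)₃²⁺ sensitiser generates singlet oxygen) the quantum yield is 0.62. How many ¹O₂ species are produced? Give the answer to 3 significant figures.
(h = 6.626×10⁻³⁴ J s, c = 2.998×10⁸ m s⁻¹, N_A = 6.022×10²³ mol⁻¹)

7.45×10²⁰ species

Photon energy at 456 nm: hc/λ = (6.626×10⁻³⁴)(2.998×10⁸)/(456×10⁻⁹) = 4.356×10⁻¹⁹ J.
Energy delivered: (234 mW)(5778 s) = 1352 J.
Photons incident: 1352 / 4.356×10⁻¹⁹ = 3.104×10²¹, i.e. 3.104×10²¹/6.022×10²³ = 0.005154 mol.
Photons absorbed: 0.387 × 0.005154 = 0.001995 mol.
Product: Φ × n_abs = 0.62 × 0.001995 = 0.001237 mol.
As a count: 0.001237 × 6.022×10²³ = 7.45×10²⁰.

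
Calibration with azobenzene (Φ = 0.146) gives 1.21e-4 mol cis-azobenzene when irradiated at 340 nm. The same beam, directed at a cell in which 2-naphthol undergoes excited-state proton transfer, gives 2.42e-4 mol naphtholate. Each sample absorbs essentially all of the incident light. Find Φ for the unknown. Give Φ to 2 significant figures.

Φ = 0.29

Photons absorbed by the actinometer: 1.21e-4 / 0.146 = 8.288e-4 mol.
Φ(unknown) = 2.42e-4 / 8.288e-4 = 0.29.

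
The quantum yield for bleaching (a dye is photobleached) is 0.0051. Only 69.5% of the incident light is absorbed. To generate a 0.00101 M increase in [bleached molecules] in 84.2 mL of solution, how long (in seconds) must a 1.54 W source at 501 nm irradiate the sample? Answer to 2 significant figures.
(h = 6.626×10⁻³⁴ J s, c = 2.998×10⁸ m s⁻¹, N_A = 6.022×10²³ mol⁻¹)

t ≈ 3700 s

Product: (0.00101 M)(0.0842 L) = 8.504×10⁻⁵ mol.
Photons that must be absorbed: 8.504×10⁻⁵ / 0.0051 = 0.01667 mol.
Incident photons needed: 0.01667 / 0.695 = 0.02399 mol.
Photon energy: hc/λ = 3.965×10⁻¹⁹ J; per mole, 2.388×10⁵ J mol⁻¹.
Energy required: 0.02399 × 2.388×10⁵ = 5729 J.
Time: 5729 J / 1.54 W = 3700 s.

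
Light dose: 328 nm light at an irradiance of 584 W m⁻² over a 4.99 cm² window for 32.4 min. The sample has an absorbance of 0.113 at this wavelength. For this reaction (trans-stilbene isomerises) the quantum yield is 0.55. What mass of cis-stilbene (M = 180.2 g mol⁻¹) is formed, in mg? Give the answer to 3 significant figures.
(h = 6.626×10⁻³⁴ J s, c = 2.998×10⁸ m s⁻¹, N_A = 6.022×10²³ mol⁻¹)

Photon energy at 328 nm: hc/λ = (6.626×10⁻³⁴)(2.998×10⁸)/(328×10⁻⁹) = 6.056×10⁻¹⁹ J.
Energy delivered: (584 W m⁻²)(4.99×10⁻⁴ m²)(1944 s) = 566.5 J.
Photons incident: 566.5 / 6.056×10⁻¹⁹ = 9.354×10²⁰, i.e. 9.354×10²⁰/6.022×10²³ = 0.001553 mol.
Fraction absorbed: 1 − 10^(−0.113) = 0.2291.
Photons absorbed: 0.2291 × 0.001553 = 3.558×10⁻⁴ mol.
Product: Φ × n_abs = 0.55 × 3.558×10⁻⁴ = 1.957×10⁻⁴ mol.
Mass: 1.957×10⁻⁴ × 180.2 = 0.03527 g = 35.3 mg.

35.3 mg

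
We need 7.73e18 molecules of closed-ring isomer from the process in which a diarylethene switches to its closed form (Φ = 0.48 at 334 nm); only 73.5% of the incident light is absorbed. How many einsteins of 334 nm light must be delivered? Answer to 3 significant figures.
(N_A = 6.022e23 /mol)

Product: 7.73e18 / 6.022e23 = 1.284e-5 mol.
Photons that must be absorbed: 1.284e-5 / 0.48 = 2.675e-5 mol.
Incident photons needed: 2.675e-5 / 0.735 = 3.639e-5 mol.

3.64e-5 einstein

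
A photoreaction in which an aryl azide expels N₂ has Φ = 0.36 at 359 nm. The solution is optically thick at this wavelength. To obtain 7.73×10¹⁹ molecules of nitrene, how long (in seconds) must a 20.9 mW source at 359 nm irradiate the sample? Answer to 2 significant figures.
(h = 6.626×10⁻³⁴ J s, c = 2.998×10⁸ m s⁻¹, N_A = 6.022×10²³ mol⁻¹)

t ≈ 5700 s

Product: 7.73×10¹⁹ / 6.022×10²³ = 1.284×10⁻⁴ mol.
Photons that must be absorbed: 1.284×10⁻⁴ / 0.36 = 3.567×10⁻⁴ mol.
Photon energy: hc/λ = 5.533×10⁻¹⁹ J; per mole, 3.332×10⁵ J mol⁻¹.
Energy required: 3.567×10⁻⁴ × 3.332×10⁵ = 118.9 J.
Time: 118.9 J / 0.0209 W = 5700 s.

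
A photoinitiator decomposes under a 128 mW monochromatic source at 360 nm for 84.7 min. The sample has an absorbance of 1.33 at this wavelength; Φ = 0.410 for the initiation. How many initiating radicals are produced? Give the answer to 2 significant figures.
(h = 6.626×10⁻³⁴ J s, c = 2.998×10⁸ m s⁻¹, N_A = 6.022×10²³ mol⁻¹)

4.6×10²⁰ initiating radicals

Photon energy at 360 nm: hc/λ = (6.626×10⁻³⁴)(2.998×10⁸)/(360×10⁻⁹) = 5.518×10⁻¹⁹ J.
Energy delivered: (128 mW)(5082 s) = 650.5 J.
Photons incident: 650.5 / 5.518×10⁻¹⁹ = 1.179×10²¹, i.e. 1.179×10²¹/6.022×10²³ = 0.001958 mol.
Fraction absorbed: 1 − 10^(−1.33) = 0.9532.
Photons absorbed: 0.9532 × 0.001958 = 0.001866 mol.
Product: Φ × n_abs = 0.410 × 0.001866 = 7.651×10⁻⁴ mol.
As a count: 7.651×10⁻⁴ × 6.022×10²³ = 4.6×10²⁰.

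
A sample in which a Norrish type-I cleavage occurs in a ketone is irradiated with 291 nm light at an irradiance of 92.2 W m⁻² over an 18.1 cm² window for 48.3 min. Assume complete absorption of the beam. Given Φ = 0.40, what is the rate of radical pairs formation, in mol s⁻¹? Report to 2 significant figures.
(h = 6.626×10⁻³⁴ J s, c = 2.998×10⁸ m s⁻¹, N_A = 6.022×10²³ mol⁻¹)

1.6×10⁻⁷ mol s⁻¹

Photon energy at 291 nm: hc/λ = (6.626×10⁻³⁴)(2.998×10⁸)/(291×10⁻⁹) = 6.826×10⁻¹⁹ J.
Energy delivered: (92.2 W m⁻²)(18.1×10⁻⁴ m²)(2898 s) = 483.6 J.
Photons incident: 483.6 / 6.826×10⁻¹⁹ = 7.085×10²⁰, i.e. 7.085×10²⁰/6.022×10²³ = 0.001177 mol.
Product formed: 0.40 × 0.001177 = 4.708×10⁻⁴ mol.
Rate: 4.708×10⁻⁴ / 2898 s = 1.6×10⁻⁷ mol s⁻¹.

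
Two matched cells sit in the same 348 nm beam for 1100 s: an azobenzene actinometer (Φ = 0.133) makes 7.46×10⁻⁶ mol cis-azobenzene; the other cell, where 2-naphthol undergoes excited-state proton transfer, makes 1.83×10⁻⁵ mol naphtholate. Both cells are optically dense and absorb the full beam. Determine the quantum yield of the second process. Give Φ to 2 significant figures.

Φ = 0.33

Photons absorbed by the actinometer: 7.46×10⁻⁶ / 0.133 = 5.609×10⁻⁵ mol.
Φ(unknown) = 1.83×10⁻⁵ / 5.609×10⁻⁵ = 0.33.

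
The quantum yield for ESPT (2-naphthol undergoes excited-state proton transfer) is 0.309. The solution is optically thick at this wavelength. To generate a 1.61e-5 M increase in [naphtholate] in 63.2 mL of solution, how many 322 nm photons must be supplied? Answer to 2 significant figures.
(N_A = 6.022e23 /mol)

2.0e18 photons

Product: (1.61e-5 M)(0.0632 L) = 1.018e-6 mol.
Photons that must be absorbed: 1.018e-6 / 0.309 = 3.294e-6 mol.
Photon count: 3.294e-6 × 6.022e23 = 2.0e18.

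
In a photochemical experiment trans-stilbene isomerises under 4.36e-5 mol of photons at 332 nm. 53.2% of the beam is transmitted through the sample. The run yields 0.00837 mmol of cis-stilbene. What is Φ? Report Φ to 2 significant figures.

Product: 0.00837 mmol = 8.37e-6 mol.
Fraction absorbed: 1 − 53.2/100 = 0.4680.
Photons absorbed: 0.4680 × 4.36e-5 = 2.040e-5 mol.
Φ = 8.37e-6 mol / 2.040e-5 mol photons = 0.41.

Φ = 0.41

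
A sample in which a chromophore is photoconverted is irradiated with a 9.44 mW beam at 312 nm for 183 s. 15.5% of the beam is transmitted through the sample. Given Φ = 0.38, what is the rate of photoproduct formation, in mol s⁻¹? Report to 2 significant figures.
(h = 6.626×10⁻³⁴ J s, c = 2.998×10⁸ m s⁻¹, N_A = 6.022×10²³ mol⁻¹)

7.9×10⁻⁹ mol s⁻¹

Photon energy at 312 nm: hc/λ = (6.626×10⁻³⁴)(2.998×10⁸)/(312×10⁻⁹) = 6.367×10⁻¹⁹ J.
Energy delivered: (9.44 mW)(183 s) = 1.728 J.
Photons incident: 1.728 / 6.367×10⁻¹⁹ = 2.714×10¹⁸, i.e. 2.714×10¹⁸/6.022×10²³ = 4.507×10⁻⁶ mol.
Fraction absorbed: 1 − 15.5/100 = 0.8450.
Photons absorbed: 0.8450 × 4.507×10⁻⁶ = 3.808×10⁻⁶ mol.
Product formed: 0.38 × 3.808×10⁻⁶ = 1.447×10⁻⁶ mol.
Rate: 1.447×10⁻⁶ / 183 s = 7.9×10⁻⁹ mol s⁻¹.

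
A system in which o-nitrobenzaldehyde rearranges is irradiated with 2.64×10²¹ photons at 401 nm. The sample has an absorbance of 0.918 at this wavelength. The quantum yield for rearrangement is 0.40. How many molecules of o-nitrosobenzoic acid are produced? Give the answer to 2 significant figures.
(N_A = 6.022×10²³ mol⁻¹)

9.3×10²⁰ molecules

Moles of photons: 2.64×10²¹ / 6.022×10²³ = 0.004384 mol.
Fraction absorbed: 1 − 10^(−0.918) = 0.8792.
Photons absorbed: 0.8792 × 0.004384 = 0.003854 mol.
Product: Φ × n_abs = 0.40 × 0.003854 = 0.001542 mol.
As a count: 0.001542 × 6.022×10²³ = 9.3×10²⁰.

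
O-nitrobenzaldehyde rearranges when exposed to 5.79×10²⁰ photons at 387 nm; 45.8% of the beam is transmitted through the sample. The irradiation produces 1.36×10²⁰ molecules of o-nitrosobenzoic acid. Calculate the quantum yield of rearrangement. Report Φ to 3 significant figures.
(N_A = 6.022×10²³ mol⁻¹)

Product: 1.36×10²⁰ / 6.022×10²³ = 2.258×10⁻⁴ mol.
Moles of photons: 5.79×10²⁰ / 6.022×10²³ = 9.615×10⁻⁴ mol.
Fraction absorbed: 1 − 45.8/100 = 0.5420.
Photons absorbed: 0.5420 × 9.615×10⁻⁴ = 5.211×10⁻⁴ mol.
Φ = 2.258×10⁻⁴ mol / 5.211×10⁻⁴ mol photons = 0.433.

Φ = 0.433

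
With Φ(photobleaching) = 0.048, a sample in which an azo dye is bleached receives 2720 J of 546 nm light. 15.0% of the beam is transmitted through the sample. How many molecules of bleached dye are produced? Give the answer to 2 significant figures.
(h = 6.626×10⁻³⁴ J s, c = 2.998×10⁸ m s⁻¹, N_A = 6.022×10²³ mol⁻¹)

Photon energy at 546 nm: hc/λ = (6.626×10⁻³⁴)(2.998×10⁸)/(546×10⁻⁹) = 3.638×10⁻¹⁹ J.
Photons incident: 2720 / 3.638×10⁻¹⁹ = 7.477×10²¹, i.e. 7.477×10²¹/6.022×10²³ = 0.01242 mol.
Fraction absorbed: 1 − 15.0/100 = 0.8500.
Photons absorbed: 0.8500 × 0.01242 = 0.01056 mol.
Product: Φ × n_abs = 0.048 × 0.01056 = 5.069×10⁻⁴ mol.
As a count: 5.069×10⁻⁴ × 6.022×10²³ = 3.1×10²⁰.

3.1×10²⁰ molecules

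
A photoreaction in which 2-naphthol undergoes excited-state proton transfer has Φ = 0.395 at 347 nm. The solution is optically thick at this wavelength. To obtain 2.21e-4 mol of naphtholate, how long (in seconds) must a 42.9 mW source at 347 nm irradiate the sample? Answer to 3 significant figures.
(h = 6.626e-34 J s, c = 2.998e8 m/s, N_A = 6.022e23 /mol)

t ≈ 4500 s

Photons that must be absorbed: 2.21e-4 / 0.395 = 5.595e-4 mol.
Photon energy: hc/λ = 5.725e-19 J; per mole, 3.448e5 J mol⁻¹.
Energy required: 5.595e-4 × 3.448e5 = 192.9 J.
Time: 192.9 J / 0.0429 W = 4500 s.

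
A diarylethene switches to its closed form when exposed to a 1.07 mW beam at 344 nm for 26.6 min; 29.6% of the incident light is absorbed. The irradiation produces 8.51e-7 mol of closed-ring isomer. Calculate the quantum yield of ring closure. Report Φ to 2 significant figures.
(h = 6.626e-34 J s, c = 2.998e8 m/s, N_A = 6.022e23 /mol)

Photon energy at 344 nm: hc/λ = (6.626e-34)(2.998e8)/(344e-9) = 5.775e-19 J.
Energy delivered: (1.07 mW)(1596 s) = 1.708 J.
Photons incident: 1.708 / 5.775e-19 = 2.958e18, i.e. 2.958e18/6.022e23 = 4.912e-6 mol.
Photons absorbed: 0.296 × 4.912e-6 = 1.454e-6 mol.
Φ = 8.51e-7 mol / 1.454e-6 mol photons = 0.59.

Φ = 0.59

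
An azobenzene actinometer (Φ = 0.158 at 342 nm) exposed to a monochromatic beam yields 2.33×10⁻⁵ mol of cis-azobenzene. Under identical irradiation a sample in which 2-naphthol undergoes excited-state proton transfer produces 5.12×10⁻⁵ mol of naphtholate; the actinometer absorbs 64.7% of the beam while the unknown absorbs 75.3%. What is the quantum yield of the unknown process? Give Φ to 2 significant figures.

Photons absorbed by the actinometer: 2.33×10⁻⁵ / 0.158 = 1.475×10⁻⁴ mol.
Incident flux: 1.475×10⁻⁴ / 0.647 = 2.280×10⁻⁴ einstein.
Absorbed by unknown: 0.753 × 2.280×10⁻⁴ = 1.717×10⁻⁴ mol.
Φ(unknown) = 5.12×10⁻⁵ / 1.717×10⁻⁴ = 0.30.

Φ = 0.30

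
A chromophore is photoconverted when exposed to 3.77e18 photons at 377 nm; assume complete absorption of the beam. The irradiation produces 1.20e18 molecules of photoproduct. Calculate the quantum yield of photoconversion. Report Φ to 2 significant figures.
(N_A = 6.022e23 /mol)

Φ = 0.32

Product: 1.20e18 / 6.022e23 = 1.993e-6 mol.
Moles of photons: 3.77e18 / 6.022e23 = 6.260e-6 mol.
Φ = 1.993e-6 mol / 6.260e-6 mol photons = 0.32.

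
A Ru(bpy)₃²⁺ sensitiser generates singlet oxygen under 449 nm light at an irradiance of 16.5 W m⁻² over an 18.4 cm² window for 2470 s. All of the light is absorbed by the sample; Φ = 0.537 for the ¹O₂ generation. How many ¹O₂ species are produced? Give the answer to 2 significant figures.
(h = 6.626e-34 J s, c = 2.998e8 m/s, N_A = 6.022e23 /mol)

Photon energy at 449 nm: hc/λ = (6.626e-34)(2.998e8)/(449e-9) = 4.424e-19 J.
Energy delivered: (16.5 W m⁻²)(18.4e-4 m²)(2470 s) = 74.99 J.
Photons incident: 74.99 / 4.424e-19 = 1.695e20, i.e. 1.695e20/6.022e23 = 2.815e-4 mol.
Product: Φ × n_abs = 0.537 × 2.815e-4 = 1.512e-4 mol.
As a count: 1.512e-4 × 6.022e23 = 9.1e19.

9.1e19 species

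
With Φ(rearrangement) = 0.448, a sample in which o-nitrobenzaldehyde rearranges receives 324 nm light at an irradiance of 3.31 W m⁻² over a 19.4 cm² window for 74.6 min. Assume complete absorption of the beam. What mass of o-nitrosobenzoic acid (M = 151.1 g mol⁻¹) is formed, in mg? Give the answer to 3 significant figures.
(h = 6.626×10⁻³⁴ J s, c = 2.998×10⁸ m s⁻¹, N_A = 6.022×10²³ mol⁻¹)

5.27 mg

Photon energy at 324 nm: hc/λ = (6.626×10⁻³⁴)(2.998×10⁸)/(324×10⁻⁹) = 6.131×10⁻¹⁹ J.
Energy delivered: (3.31 W m⁻²)(19.4×10⁻⁴ m²)(4476 s) = 28.74 J.
Photons incident: 28.74 / 6.131×10⁻¹⁹ = 4.688×10¹⁹, i.e. 4.688×10¹⁹/6.022×10²³ = 7.785×10⁻⁵ mol.
Product: Φ × n_abs = 0.448 × 7.785×10⁻⁵ = 3.488×10⁻⁵ mol.
Mass: 3.488×10⁻⁵ × 151.1 = 0.005270 g = 5.27 mg.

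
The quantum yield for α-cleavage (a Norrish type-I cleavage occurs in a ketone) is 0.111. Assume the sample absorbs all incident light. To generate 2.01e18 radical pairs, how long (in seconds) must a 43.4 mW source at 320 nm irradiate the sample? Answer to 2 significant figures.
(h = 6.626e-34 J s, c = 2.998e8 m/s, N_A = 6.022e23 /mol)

Product: 2.01e18 / 6.022e23 = 3.338e-6 mol.
Photons that must be absorbed: 3.338e-6 / 0.111 = 3.007e-5 mol.
Photon energy: hc/λ = 6.208e-19 J; per mole, 3.738e5 J mol⁻¹.
Energy required: 3.007e-5 × 3.738e5 = 11.24 J.
Time: 11.24 J / 0.0434 W = 260 s.

t ≈ 260 s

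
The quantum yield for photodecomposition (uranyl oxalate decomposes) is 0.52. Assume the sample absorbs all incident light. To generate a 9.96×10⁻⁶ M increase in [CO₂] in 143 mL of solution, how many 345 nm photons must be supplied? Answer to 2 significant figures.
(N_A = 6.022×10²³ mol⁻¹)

Product: (9.96×10⁻⁶ M)(0.143 L) = 1.424×10⁻⁶ mol.
Photons that must be absorbed: 1.424×10⁻⁶ / 0.52 = 2.738×10⁻⁶ mol.
Photon count: 2.738×10⁻⁶ × 6.022×10²³ = 1.6×10¹⁸.

1.6×10¹⁸ photons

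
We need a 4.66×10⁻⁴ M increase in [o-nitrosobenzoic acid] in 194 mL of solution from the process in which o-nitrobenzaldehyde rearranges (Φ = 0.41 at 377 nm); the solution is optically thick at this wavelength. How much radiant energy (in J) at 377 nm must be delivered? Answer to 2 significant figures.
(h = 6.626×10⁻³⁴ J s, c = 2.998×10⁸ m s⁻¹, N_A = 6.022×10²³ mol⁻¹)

70 J

Product: (4.66×10⁻⁴ M)(0.194 L) = 9.040×10⁻⁵ mol.
Photons that must be absorbed: 9.040×10⁻⁵ / 0.41 = 2.205×10⁻⁴ mol.
Photon energy: hc/λ = 5.269×10⁻¹⁹ J; per mole, 3.173×10⁵ J mol⁻¹.
Energy required: 2.205×10⁻⁴ × 3.173×10⁵ = 70 J.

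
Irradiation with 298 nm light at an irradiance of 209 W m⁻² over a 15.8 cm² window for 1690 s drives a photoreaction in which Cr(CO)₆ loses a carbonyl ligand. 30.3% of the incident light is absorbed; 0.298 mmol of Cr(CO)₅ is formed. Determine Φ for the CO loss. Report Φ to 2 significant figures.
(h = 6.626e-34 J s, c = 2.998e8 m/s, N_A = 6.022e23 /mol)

Φ = 0.71

Product: 0.298 mmol = 2.98e-4 mol.
Photon energy at 298 nm: hc/λ = (6.626e-34)(2.998e8)/(298e-9) = 6.666e-19 J.
Energy delivered: (209 W m⁻²)(15.8e-4 m²)(1690 s) = 558.1 J.
Photons incident: 558.1 / 6.666e-19 = 8.372e20, i.e. 8.372e20/6.022e23 = 0.001390 mol.
Photons absorbed: 0.303 × 0.001390 = 4.212e-4 mol.
Φ = 2.98e-4 mol / 4.212e-4 mol photons = 0.71.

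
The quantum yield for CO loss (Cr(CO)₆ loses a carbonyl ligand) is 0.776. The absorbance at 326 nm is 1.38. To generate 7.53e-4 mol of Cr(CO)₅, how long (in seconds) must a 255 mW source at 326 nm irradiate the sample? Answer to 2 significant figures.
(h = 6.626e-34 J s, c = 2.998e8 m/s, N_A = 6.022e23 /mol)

t ≈ 1500 s

Photons that must be absorbed: 7.53e-4 / 0.776 = 9.704e-4 mol.
Fraction absorbed: 1 − 10^(−1.38) = 0.9583.
Incident photons needed: 9.704e-4 / 0.9583 = 0.001013 mol.
Photon energy: hc/λ = 6.093e-19 J; per mole, 3.669e5 J mol⁻¹.
Energy required: 0.001013 × 3.669e5 = 371.7 J.
Time: 371.7 J / 0.255 W = 1500 s.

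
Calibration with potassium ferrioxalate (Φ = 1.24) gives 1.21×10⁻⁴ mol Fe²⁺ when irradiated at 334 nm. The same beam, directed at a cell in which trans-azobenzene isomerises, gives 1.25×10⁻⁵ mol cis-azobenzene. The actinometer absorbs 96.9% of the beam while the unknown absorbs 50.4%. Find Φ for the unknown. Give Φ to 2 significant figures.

Φ = 0.25

Photons absorbed by the actinometer: 1.21×10⁻⁴ / 1.24 = 9.758×10⁻⁵ mol.
Incident flux: 9.758×10⁻⁵ / 0.969 = 1.007×10⁻⁴ einstein.
Absorbed by unknown: 0.504 × 1.007×10⁻⁴ = 5.075×10⁻⁵ mol.
Φ(unknown) = 1.25×10⁻⁵ / 5.075×10⁻⁵ = 0.25.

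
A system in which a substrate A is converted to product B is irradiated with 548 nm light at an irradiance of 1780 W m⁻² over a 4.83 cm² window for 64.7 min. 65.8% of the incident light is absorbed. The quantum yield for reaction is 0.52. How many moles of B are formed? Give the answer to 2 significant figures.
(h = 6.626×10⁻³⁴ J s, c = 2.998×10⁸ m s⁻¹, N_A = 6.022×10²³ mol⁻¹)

Photon energy at 548 nm: hc/λ = (6.626×10⁻³⁴)(2.998×10⁸)/(548×10⁻⁹) = 3.625×10⁻¹⁹ J.
Energy delivered: (1780 W m⁻²)(4.83×10⁻⁴ m²)(3882 s) = 3338 J.
Photons incident: 3338 / 3.625×10⁻¹⁹ = 9.208×10²¹, i.e. 9.208×10²¹/6.022×10²³ = 0.01529 mol.
Photons absorbed: 0.658 × 0.01529 = 0.01006 mol.
Product: Φ × n_abs = 0.52 × 0.01006 = 0.005231 mol.

0.0052 mol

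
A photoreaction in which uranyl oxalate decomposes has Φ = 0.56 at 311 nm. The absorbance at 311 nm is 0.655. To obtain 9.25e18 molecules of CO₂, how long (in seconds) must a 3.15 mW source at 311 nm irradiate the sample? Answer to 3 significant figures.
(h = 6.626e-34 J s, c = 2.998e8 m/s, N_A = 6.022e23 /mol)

t ≈ 4300 s

Product: 9.25e18 / 6.022e23 = 1.536e-5 mol.
Photons that must be absorbed: 1.536e-5 / 0.56 = 2.743e-5 mol.
Fraction absorbed: 1 − 10^(−0.655) = 0.7787.
Incident photons needed: 2.743e-5 / 0.7787 = 3.523e-5 mol.
Photon energy: hc/λ = 6.387e-19 J; per mole, 3.846e5 J mol⁻¹.
Energy required: 3.523e-5 × 3.846e5 = 13.55 J.
Time: 13.55 J / 0.00315 W = 4300 s.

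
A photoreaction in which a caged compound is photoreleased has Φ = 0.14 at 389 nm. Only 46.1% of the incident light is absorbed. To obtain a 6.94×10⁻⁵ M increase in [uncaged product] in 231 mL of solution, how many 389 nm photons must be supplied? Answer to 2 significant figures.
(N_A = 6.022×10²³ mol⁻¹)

1.5×10²⁰ photons

Product: (6.94×10⁻⁵ M)(0.231 L) = 1.603×10⁻⁵ mol.
Photons that must be absorbed: 1.603×10⁻⁵ / 0.14 = 1.145×10⁻⁴ mol.
Incident photons needed: 1.145×10⁻⁴ / 0.461 = 2.484×10⁻⁴ mol.
Photon count: 2.484×10⁻⁴ × 6.022×10²³ = 1.5×10²⁰.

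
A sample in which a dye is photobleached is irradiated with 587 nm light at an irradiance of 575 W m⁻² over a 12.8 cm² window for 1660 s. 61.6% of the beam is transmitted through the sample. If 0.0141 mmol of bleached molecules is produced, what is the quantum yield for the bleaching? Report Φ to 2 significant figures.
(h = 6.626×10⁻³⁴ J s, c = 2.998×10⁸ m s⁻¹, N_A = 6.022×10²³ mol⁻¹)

Φ = 0.0061

Product: 0.0141 mmol = 1.41×10⁻⁵ mol.
Photon energy at 587 nm: hc/λ = (6.626×10⁻³⁴)(2.998×10⁸)/(587×10⁻⁹) = 3.384×10⁻¹⁹ J.
Energy delivered: (575 W m⁻²)(12.8×10⁻⁴ m²)(1660 s) = 1222 J.
Photons incident: 1222 / 3.384×10⁻¹⁹ = 3.611×10²¹, i.e. 3.611×10²¹/6.022×10²³ = 0.005996 mol.
Fraction absorbed: 1 − 61.6/100 = 0.3840.
Photons absorbed: 0.3840 × 0.005996 = 0.002302 mol.
Φ = 1.41×10⁻⁵ mol / 0.002302 mol photons = 0.0061.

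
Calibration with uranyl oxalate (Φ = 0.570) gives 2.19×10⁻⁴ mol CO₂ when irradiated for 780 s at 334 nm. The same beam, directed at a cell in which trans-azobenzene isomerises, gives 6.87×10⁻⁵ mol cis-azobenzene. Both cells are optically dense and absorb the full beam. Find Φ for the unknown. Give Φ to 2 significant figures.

Photons absorbed by the actinometer: 2.19×10⁻⁴ / 0.570 = 3.842×10⁻⁴ mol.
Φ(unknown) = 6.87×10⁻⁵ / 3.842×10⁻⁴ = 0.18.

Φ = 0.18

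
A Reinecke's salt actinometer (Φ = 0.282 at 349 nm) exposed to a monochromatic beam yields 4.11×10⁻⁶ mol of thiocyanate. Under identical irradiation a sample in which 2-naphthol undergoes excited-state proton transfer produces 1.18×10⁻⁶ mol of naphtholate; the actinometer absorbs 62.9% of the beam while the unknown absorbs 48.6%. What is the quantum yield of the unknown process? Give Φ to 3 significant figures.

Photons absorbed by the actinometer: 4.11×10⁻⁶ / 0.282 = 1.457×10⁻⁵ mol.
Incident flux: 1.457×10⁻⁵ / 0.629 = 2.316×10⁻⁵ einstein.
Absorbed by unknown: 0.486 × 2.316×10⁻⁵ = 1.126×10⁻⁵ mol.
Φ(unknown) = 1.18×10⁻⁶ / 1.126×10⁻⁵ = 0.105.

Φ = 0.105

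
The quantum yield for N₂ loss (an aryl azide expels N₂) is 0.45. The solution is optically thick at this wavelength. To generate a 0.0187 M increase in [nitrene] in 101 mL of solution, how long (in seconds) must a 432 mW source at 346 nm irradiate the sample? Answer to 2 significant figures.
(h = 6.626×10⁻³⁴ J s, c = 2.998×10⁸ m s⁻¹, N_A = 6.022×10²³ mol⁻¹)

t ≈ 3400 s

Product: (0.0187 M)(0.101 L) = 0.001889 mol.
Photons that must be absorbed: 0.001889 / 0.45 = 0.004198 mol.
Photon energy: hc/λ = 5.741×10⁻¹⁹ J; per mole, 3.457×10⁵ J mol⁻¹.
Energy required: 0.004198 × 3.457×10⁵ = 1451 J.
Time: 1451 J / 0.432 W = 3400 s.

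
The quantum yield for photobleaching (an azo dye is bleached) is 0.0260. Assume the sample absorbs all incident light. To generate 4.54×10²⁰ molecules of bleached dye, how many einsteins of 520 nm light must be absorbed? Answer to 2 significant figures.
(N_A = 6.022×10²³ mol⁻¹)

Product: 4.54×10²⁰ / 6.022×10²³ = 7.539×10⁻⁴ mol.
Photons that must be absorbed: 7.539×10⁻⁴ / 0.0260 = 0.02900 mol.

0.029 einstein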